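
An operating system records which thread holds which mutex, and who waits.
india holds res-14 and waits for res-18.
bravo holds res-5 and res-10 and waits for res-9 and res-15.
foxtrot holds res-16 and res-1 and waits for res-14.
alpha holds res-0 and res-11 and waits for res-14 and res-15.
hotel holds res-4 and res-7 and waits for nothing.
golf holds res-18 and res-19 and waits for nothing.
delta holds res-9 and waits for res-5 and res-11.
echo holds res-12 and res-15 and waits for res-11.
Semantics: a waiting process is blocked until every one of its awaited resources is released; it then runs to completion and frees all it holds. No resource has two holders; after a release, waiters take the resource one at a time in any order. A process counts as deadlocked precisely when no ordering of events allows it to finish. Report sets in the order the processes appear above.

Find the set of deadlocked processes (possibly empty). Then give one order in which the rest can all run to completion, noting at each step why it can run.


The deadlocked set is bravo, alpha, delta and echo.
Key observation: the loop bravo -> delta -> bravo blocks itself forever; alpha and echo are caught in further circular waits.
A valid finishing order for the others: golf, india, hotel, foxtrot.
Walking it through:
  run golf (it waits on nothing); releases res-18 and res-19
  run india (all its waits — res-18 — are resolved); releases res-14
  run hotel (it waits on nothing); releases res-4 and res-7
  run foxtrot (all its waits — res-14 — are resolved); releases res-16 and res-1


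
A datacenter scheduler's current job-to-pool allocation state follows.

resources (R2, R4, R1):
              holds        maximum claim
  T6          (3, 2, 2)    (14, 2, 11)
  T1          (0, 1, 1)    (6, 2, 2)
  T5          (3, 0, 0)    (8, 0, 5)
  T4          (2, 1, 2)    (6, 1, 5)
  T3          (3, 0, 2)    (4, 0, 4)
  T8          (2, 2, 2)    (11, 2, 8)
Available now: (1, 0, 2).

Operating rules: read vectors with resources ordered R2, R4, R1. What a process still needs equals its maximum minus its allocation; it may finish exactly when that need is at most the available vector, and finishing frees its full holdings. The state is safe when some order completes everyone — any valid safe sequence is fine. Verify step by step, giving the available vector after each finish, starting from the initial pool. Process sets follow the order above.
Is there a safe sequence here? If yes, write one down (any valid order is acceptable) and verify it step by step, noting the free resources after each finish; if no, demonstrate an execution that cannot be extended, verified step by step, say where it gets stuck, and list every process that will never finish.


SAFE. One safe sequence: T3, T4, T5, T1, T8, T6.
Key observation: reading the order forward, T3 is the first process whose need (1, 0, 2) meets the free pool (1, 0, 2) exactly on a resource it requests.
Verifying each step:
  pool = (1, 0, 2)
  run T3 (needs (1, 0, 2), free (1, 0, 2)); after release of (3, 0, 2) the pool is (4, 0, 4)
  run T4 (needs (4, 0, 3), free (4, 0, 4)); after release of (2, 1, 2) the pool is (6, 1, 6)
  run T5 (needs (5, 0, 5), free (6, 1, 6)); after release of (3, 0, 0) the pool is (9, 1, 6)
  run T1 (needs (6, 1, 1), free (9, 1, 6)); after release of (0, 1, 1) the pool is (9, 2, 7)
  run T8 (needs (9, 0, 6), free (9, 2, 7)); after release of (2, 2, 2) the pool is (11, 4, 9)
  run T6 (needs (11, 0, 9), free (11, 4, 9)); after release of (3, 2, 2) the pool is (14, 6, 11)


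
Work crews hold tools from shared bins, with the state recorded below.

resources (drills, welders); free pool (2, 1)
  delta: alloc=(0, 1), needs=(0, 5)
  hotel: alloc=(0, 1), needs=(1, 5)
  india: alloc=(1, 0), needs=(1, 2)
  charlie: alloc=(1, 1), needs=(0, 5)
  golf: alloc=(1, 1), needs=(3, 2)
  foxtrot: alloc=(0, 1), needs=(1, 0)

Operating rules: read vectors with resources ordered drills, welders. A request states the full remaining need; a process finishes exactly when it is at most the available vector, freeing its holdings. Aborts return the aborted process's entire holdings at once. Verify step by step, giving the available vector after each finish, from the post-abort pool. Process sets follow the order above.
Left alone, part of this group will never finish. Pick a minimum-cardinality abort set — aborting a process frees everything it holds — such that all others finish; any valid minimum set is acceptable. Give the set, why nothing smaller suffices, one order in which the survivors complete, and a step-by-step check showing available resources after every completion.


The answer: abort delta and hotel.
Key observation: aborting delta and hotel returns (0, 2), and charlie — hopeless before — runs at step 4 with the returned capacity in the pool.
Why nothing smaller works — every single abort fails: delta alone leaves hotel blocked (short on welders); hotel alone leaves delta blocked (short on welders); india alone leaves delta blocked (short on welders); charlie alone leaves delta blocked (short on welders); golf alone leaves delta blocked (short on welders); foxtrot alone leaves delta blocked (short on welders).
One survivor order: foxtrot, india, golf, charlie. Check, step by step (post-abort pool first):
  pool = (2, 3)
  foxtrot needs (1, 0) <= (2, 3) -> finishes; pool += (0, 1) = (2, 4)
  india needs (1, 2) <= (2, 4) -> finishes; pool += (1, 0) = (3, 4)
  golf needs (3, 2) <= (3, 4) -> finishes; pool += (1, 1) = (4, 5)
  charlie needs (0, 5) <= (4, 5) -> finishes; pool += (1, 1) = (5, 6)


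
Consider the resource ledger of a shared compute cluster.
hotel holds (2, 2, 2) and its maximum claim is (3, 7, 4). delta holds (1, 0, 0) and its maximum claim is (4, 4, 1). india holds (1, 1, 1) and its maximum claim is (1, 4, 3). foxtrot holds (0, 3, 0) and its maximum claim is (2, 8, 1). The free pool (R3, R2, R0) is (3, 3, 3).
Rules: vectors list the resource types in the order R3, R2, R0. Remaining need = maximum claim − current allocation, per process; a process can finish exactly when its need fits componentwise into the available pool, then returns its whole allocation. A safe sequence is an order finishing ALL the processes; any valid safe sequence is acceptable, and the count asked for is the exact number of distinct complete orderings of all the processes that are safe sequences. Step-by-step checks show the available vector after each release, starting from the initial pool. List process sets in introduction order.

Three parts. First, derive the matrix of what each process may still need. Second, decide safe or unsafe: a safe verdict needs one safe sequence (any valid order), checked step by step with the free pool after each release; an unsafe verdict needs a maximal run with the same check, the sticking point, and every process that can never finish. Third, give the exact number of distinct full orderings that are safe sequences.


(1) Remaining need (order R3, R2, R0):
  hotel: (1, 5, 2)
  delta: (3, 4, 1)
  india: (0, 3, 2)
  foxtrot: (2, 5, 1)
(2) UNSAFE.
Key observation: no order helps: past india, delta, the free pool tops out at (5, 4, 4), below what each blocked process needs in R2.
The run india, delta cannot be extended any further. Verifying each step:
  pool = (3, 3, 3)
  run india (needs (0, 3, 2), free (3, 3, 3)); after release of (1, 1, 1) the pool is (4, 4, 4)
  run delta (needs (3, 4, 1), free (4, 4, 4)); after release of (1, 0, 0) the pool is (5, 4, 4)
  hotel cannot run: need (1, 5, 2) vs free (5, 4, 4) (insufficient R2)
  foxtrot cannot run: need (2, 5, 1) vs free (5, 4, 4) (insufficient R2)
Never able to finish: hotel and foxtrot.
(3) Exactly 0 of the possible complete orderings are safe sequences.


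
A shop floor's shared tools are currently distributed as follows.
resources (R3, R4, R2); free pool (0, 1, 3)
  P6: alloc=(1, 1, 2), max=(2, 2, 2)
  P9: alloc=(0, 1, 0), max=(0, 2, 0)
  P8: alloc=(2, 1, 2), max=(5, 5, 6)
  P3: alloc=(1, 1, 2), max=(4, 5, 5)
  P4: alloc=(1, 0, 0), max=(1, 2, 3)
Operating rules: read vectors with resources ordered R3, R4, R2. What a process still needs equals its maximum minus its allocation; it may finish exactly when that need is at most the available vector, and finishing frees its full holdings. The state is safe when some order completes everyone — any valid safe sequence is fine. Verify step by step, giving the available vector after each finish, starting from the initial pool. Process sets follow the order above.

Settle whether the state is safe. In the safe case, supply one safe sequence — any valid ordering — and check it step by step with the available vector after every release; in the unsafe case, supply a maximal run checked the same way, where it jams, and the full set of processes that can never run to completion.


UNSAFE.
Key observation: even finishing P9, P4, P6 leaves just (2, 3, 5) free — too little R3 for any of the remaining processes.
A maximal execution: P9, P4, P6 — then nothing else fits. Walking it through:
  pool = (0, 1, 3)
  run P9 (needs (0, 1, 0), free (0, 1, 3)); after release of (0, 1, 0) the pool is (0, 2, 3)
  run P4 (needs (0, 2, 3), free (0, 2, 3)); after release of (1, 0, 0) the pool is (1, 2, 3)
  run P6 (needs (1, 1, 0), free (1, 2, 3)); after release of (1, 1, 2) the pool is (2, 3, 5)
  P8 still needs (3, 4, 4) but only (2, 3, 5) is free — short on R3 and R4
  P3 still needs (3, 4, 3) but only (2, 3, 5) is free — short on R3 and R4
Never able to finish: P8 and P3.


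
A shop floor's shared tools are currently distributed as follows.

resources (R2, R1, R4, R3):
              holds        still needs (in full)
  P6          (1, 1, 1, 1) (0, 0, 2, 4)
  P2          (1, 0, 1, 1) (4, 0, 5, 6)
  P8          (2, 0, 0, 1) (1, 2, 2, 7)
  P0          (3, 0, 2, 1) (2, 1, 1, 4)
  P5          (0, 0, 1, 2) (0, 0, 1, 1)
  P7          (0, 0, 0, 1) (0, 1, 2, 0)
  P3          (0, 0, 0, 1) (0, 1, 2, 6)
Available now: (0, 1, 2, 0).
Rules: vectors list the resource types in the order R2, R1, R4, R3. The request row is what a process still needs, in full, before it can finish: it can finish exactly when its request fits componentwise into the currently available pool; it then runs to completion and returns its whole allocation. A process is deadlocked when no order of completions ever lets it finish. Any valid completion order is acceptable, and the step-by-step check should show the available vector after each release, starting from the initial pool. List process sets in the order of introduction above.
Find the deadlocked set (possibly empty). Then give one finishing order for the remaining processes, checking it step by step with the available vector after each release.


Deadlocked: P6, P2, P8, P0 and P3.
Key observation: the wall is R3: completing P7, P5 brings the pool only to (0, 1, 3, 3), and all the rest need more.
The rest can finish in the order P7, P5. Verifying each step:
  pool = (0, 1, 2, 0)
  P7: need (0, 1, 2, 0) fits (0, 1, 2, 0); releases (0, 0, 0, 1), pool now (0, 1, 2, 1)
  P5: need (0, 0, 1, 1) fits (0, 1, 2, 1); releases (0, 0, 1, 2), pool now (0, 1, 3, 3)
None of the blocked processes ever fits:
  P6 still needs (0, 0, 2, 4) but only (0, 1, 3, 3) is free — short on R3
  P2 still needs (4, 0, 5, 6) but only (0, 1, 3, 3) is free — short on R2, R4 and R3
  P8 still needs (1, 2, 2, 7) but only (0, 1, 3, 3) is free — short on R2, R1 and R3
  P0 still needs (2, 1, 1, 4) but only (0, 1, 3, 3) is free — short on R2 and R3
  P3 still needs (0, 1, 2, 6) but only (0, 1, 3, 3) is free — short on R3


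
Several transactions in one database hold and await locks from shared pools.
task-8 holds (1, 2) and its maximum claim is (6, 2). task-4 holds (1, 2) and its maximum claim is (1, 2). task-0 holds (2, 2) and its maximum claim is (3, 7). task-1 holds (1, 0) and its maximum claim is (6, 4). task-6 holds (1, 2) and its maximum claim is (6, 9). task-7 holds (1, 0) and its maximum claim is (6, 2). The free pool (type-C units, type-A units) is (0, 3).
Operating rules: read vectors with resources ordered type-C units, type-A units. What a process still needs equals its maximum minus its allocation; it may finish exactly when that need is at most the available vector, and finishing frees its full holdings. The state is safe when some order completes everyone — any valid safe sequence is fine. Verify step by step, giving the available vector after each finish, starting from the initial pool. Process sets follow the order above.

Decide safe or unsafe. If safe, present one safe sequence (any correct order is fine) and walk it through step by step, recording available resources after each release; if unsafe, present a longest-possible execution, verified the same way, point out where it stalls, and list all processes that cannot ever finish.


The state is UNSAFE.
Key observation: task-4, task-0 can finish, but then (3, 7) is all there is, and the blocked group's type-C units demands exceed it.
The run task-4, task-0 cannot be extended any further. Step-by-step check:
  pool = (0, 3)
  task-4 needs (0, 0) <= (0, 3) -> finishes; pool += (1, 2) = (1, 5)
  task-0 needs (1, 5) <= (1, 5) -> finishes; pool += (2, 2) = (3, 7)
  task-8 cannot run: need (5, 0) vs free (3, 7) (insufficient type-C units)
  task-1 cannot run: need (5, 4) vs free (3, 7) (insufficient type-C units)
  task-6 cannot run: need (5, 7) vs free (3, 7) (insufficient type-C units)
  task-7 cannot run: need (5, 2) vs free (3, 7) (insufficient type-C units)
Processes that can never finish: task-8, task-1, task-6 and task-7.


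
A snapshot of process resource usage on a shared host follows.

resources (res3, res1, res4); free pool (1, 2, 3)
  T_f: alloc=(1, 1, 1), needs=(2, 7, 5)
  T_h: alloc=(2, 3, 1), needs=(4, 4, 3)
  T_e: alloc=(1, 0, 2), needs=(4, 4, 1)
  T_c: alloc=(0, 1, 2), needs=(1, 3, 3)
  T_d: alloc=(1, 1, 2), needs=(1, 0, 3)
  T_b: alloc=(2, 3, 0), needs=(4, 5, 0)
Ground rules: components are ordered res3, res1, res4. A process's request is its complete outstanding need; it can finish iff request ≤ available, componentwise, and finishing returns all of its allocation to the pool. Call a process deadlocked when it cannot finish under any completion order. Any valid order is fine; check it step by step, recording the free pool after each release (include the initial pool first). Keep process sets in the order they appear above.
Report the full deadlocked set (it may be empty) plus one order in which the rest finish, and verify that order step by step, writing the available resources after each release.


Deadlocked: T_f, T_h, T_e and T_b.
Key observation: after T_d, T_c the pool peaks at (2, 4, 7), and each blocked process is short somewhere: T_f on res1; T_h on res3; T_e on res3; T_b on res3, res1.
The rest can finish in the order T_d, T_c. Check, step by step:
  pool = (1, 2, 3)
  T_d needs (1, 0, 3) <= (1, 2, 3) -> finishes; pool += (1, 1, 2) = (2, 3, 5)
  T_c needs (1, 3, 3) <= (2, 3, 5) -> finishes; pool += (0, 1, 2) = (2, 4, 7)
None of the blocked processes ever fits:
  T_f cannot run: need (2, 7, 5) vs free (2, 4, 7) (insufficient res1)
  T_h cannot run: need (4, 4, 3) vs free (2, 4, 7) (insufficient res3)
  T_e cannot run: need (4, 4, 1) vs free (2, 4, 7) (insufficient res3)
  T_b cannot run: need (4, 5, 0) vs free (2, 4, 7) (insufficient res3 and res1)


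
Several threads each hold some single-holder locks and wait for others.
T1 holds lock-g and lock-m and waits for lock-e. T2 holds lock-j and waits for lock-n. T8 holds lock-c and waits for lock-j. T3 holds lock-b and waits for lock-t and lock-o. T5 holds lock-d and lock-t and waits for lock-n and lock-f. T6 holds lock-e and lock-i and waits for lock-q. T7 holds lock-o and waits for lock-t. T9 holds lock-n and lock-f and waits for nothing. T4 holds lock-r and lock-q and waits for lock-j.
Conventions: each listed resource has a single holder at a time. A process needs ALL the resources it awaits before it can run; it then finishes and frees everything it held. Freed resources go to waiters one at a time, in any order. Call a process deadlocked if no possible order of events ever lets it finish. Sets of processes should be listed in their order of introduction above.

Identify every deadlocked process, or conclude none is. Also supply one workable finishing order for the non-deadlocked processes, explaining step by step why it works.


Nothing here is deadlocked.
Key observation: the wait relation is loop-free; peeling off processes with no waits unwinds the whole state.
One completion order for the rest: T9, T2, T8, T5, T4, T6, T1, T7, T3.
Check, step by step:
  T9 waits on nothing -> runs at once and releases lock-n and lock-f
  T2 waits on lock-n — all released -> runs and releases lock-j
  T8 waits on lock-j — all released -> runs and releases lock-c
  T5 waits on lock-n and lock-f — all released -> runs and releases lock-d and lock-t
  T4 waits on lock-j — all released -> runs and releases lock-r and lock-q
  T6 waits on lock-q — all released -> runs and releases lock-e and lock-i
  T1 waits on lock-e — all released -> runs and releases lock-g and lock-m
  T7 waits on lock-t — all released -> runs and releases lock-o
  T3 waits on lock-t and lock-o — all released -> runs and releases lock-b


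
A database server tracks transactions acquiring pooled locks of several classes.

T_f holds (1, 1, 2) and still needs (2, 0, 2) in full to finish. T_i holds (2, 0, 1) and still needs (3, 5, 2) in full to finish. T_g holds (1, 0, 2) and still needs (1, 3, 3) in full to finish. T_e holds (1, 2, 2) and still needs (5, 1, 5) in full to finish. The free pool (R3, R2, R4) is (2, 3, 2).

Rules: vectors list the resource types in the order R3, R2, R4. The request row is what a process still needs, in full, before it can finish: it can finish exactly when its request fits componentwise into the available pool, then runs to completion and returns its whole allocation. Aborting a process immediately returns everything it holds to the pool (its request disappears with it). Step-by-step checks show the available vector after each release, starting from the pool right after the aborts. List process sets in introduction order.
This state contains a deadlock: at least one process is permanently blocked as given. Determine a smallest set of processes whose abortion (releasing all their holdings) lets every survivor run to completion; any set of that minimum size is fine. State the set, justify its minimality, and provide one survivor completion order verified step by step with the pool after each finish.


Abort T_i.
Key observation: before aborting T_i, T_e was permanently blocked — no order could ever run it; afterwards it completes at step 3.
Why nothing smaller works: aborting no one leaves the state deadlocked as given.
Survivors finish in the order: T_g, T_f, T_e. Step-by-step check (pool after the aborts first):
  pool = (4, 3, 3)
  run T_g (needs (1, 3, 3), free (4, 3, 3)); after release of (1, 0, 2) the pool is (5, 3, 5)
  run T_f (needs (2, 0, 2), free (5, 3, 5)); after release of (1, 1, 2) the pool is (6, 4, 7)
  run T_e (needs (5, 1, 5), free (6, 4, 7)); after release of (1, 2, 2) the pool is (7, 6, 9)


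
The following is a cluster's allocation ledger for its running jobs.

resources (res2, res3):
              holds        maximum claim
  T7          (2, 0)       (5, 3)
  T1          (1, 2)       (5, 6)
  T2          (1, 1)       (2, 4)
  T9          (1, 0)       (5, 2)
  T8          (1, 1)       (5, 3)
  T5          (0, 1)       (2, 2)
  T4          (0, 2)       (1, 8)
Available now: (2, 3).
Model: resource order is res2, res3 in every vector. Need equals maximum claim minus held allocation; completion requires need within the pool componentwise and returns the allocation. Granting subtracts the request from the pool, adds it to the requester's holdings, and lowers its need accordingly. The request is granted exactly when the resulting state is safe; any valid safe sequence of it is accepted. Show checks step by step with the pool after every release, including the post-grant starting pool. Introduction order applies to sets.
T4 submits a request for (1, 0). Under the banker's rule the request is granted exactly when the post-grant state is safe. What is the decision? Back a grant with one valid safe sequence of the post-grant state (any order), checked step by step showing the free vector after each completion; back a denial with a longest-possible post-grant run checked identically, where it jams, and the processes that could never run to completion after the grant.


DENY. Granting would leave the state unsafe.
Key observation: after T2, T5 the pool peaks at (2, 5), and each blocked process is short somewhere: T7 on res2; T1 on res2; T9 on res2; T8 on res2; T4 on res3.
On the post-grant state, T2, T5 is a maximal run — nothing extends it. Check, step by step:
  pool = (1, 3)
  T2: need (1, 3) fits (1, 3); releases (1, 1), pool now (2, 4)
  T5: need (2, 1) fits (2, 4); releases (0, 1), pool now (2, 5)
  blocked: T7 wants (3, 3), pool (2, 5) — not enough res2
  blocked: T1 wants (4, 4), pool (2, 5) — not enough res2
  blocked: T9 wants (4, 2), pool (2, 5) — not enough res2
  blocked: T8 wants (4, 2), pool (2, 5) — not enough res2
  blocked: T4 wants (0, 6), pool (2, 5) — not enough res3
Post-grant, the permanently blocked set is T7, T1, T9, T8 and T4.


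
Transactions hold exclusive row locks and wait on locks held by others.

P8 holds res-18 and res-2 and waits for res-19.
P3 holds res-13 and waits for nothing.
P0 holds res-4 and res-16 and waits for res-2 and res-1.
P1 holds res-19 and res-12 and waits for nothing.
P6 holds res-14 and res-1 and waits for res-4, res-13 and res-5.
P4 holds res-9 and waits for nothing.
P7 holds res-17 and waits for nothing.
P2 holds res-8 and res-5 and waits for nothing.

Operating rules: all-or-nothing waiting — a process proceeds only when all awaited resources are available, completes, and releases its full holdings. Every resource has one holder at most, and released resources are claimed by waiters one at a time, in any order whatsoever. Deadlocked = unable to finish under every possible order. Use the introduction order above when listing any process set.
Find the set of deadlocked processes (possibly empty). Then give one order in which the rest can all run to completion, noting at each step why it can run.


Deadlocked: P0 and P6.
Key observation: the waits loop around P0 -> P6 -> P0 with no way out; no other process is dragged down with it.
One completion order for the rest: P3, P4, P1, P8, P7, P2.
Verifying each step:
  P3 waits on nothing -> runs at once and releases res-13
  P4 waits on nothing -> runs at once and releases res-9
  P1 waits on nothing -> runs at once and releases res-19 and res-12
  P8: everything it awaited (res-19) is free; runs, freeing res-18 and res-2
  P7 waits on nothing -> runs at once and releases res-17
  P2 waits on nothing -> runs at once and releases res-8 and res-5


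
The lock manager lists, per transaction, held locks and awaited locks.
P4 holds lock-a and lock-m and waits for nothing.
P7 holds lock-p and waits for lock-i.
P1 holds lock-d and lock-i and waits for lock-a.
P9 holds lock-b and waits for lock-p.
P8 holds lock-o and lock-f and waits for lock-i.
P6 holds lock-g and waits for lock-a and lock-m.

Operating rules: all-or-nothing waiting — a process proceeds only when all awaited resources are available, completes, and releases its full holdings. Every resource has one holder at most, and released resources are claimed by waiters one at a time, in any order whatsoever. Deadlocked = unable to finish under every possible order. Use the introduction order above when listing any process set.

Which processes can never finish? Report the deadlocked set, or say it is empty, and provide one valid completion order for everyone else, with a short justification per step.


Nothing here is deadlocked.
Key observation: no waiting chain loops back on itself — every chain ends at a process that waits on nothing, so everyone eventually runs.
The rest can finish in the order P4, P1, P8, P6, P7, P9.
Step-by-step check:
  P4: no waits; runs immediately, freeing lock-a and lock-m
  P1: everything it awaited (lock-a) is free; runs, freeing lock-d and lock-i
  P8: everything it awaited (lock-i) is free; runs, freeing lock-o and lock-f
  P6: everything it awaited (lock-a and lock-m) is free; runs, freeing lock-g
  P7: everything it awaited (lock-i) is free; runs, freeing lock-p
  P9: everything it awaited (lock-p) is free; runs, freeing lock-b


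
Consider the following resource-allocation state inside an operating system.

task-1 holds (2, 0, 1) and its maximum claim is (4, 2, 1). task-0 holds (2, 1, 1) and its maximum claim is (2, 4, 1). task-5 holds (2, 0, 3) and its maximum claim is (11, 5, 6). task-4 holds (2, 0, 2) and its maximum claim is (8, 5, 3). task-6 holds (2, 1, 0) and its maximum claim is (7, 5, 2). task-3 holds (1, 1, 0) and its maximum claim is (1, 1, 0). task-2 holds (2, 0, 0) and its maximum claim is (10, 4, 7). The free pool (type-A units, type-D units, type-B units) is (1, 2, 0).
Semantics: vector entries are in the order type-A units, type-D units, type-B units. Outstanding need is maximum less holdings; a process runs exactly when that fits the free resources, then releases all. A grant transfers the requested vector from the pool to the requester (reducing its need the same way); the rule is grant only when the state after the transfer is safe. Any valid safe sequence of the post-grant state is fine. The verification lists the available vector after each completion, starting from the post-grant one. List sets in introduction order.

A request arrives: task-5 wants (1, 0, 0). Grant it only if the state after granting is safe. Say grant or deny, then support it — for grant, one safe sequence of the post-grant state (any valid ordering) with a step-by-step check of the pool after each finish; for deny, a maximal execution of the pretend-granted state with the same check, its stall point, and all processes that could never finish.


GRANT: granting preserves safety; a valid post-grant sequence is task-3, task-0, task-1, task-6, task-4, task-5, task-2.
Key observation: even at the reduced pool (0, 2, 0), task-3 fits immediately, so safety survives the grant.
Check on the post-grant state, step by step:
  pool = (0, 2, 0)
  run task-3 (needs (0, 0, 0), free (0, 2, 0)); after release of (1, 1, 0) the pool is (1, 3, 0)
  run task-0 (needs (0, 3, 0), free (1, 3, 0)); after release of (2, 1, 1) the pool is (3, 4, 1)
  run task-1 (needs (2, 2, 0), free (3, 4, 1)); after release of (2, 0, 1) the pool is (5, 4, 2)
  run task-6 (needs (5, 4, 2), free (5, 4, 2)); after release of (2, 1, 0) the pool is (7, 5, 2)
  run task-4 (needs (6, 5, 1), free (7, 5, 2)); after release of (2, 0, 2) the pool is (9, 5, 4)
  run task-5 (needs (8, 5, 3), free (9, 5, 4)); after release of (3, 0, 3) the pool is (12, 5, 7)
  run task-2 (needs (8, 4, 7), free (12, 5, 7)); after release of (2, 0, 0) the pool is (14, 5, 7)


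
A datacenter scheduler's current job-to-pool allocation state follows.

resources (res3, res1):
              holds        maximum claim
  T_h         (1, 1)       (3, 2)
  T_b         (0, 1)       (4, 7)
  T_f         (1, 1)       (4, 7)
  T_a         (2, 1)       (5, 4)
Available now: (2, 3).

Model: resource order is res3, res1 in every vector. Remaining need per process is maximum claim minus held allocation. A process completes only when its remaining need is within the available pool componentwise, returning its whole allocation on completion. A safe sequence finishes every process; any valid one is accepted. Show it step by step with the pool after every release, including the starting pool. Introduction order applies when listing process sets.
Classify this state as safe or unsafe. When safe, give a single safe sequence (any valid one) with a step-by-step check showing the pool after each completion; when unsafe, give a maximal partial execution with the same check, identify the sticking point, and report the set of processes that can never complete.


The state is UNSAFE.
Key observation: even finishing T_h, T_a leaves just (5, 5) free — too little res1 for any of the remaining processes.
The run T_h, T_a cannot be extended any further. Step-by-step check:
  pool = (2, 3)
  run T_h (needs (2, 1), free (2, 3)); after release of (1, 1) the pool is (3, 4)
  run T_a (needs (3, 3), free (3, 4)); after release of (2, 1) the pool is (5, 5)
  T_b cannot run: need (4, 6) vs free (5, 5) (insufficient res1)
  T_f cannot run: need (3, 6) vs free (5, 5) (insufficient res1)
Processes that can never finish: T_b and T_f.


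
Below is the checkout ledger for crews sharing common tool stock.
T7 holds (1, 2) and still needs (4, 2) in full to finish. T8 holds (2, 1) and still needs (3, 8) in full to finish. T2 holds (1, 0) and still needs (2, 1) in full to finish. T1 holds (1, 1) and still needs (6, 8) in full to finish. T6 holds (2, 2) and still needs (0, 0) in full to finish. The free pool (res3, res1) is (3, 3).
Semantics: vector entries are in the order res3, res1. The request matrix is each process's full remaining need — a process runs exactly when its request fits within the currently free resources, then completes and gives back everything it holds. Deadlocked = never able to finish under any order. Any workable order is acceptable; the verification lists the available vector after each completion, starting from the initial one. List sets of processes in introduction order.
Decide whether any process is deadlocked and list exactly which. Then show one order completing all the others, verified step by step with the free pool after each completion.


Deadlocked: T8 and T1.
Key observation: after T2, T7, T6 complete, (7, 7) is the best the pool ever gets, yet each leftover process wants more res1.
One completion order for the rest: T2, T7, T6. Step-by-step check:
  pool = (3, 3)
  T2: need (2, 1) fits (3, 3); releases (1, 0), pool now (4, 3)
  T7: need (4, 2) fits (4, 3); releases (1, 2), pool now (5, 5)
  T6: need (0, 0) fits (5, 5); releases (2, 2), pool now (7, 7)
The stuck group stays short no matter what:
  T8 cannot run: need (3, 8) vs free (7, 7) (insufficient res1)
  T1 cannot run: need (6, 8) vs free (7, 7) (insufficient res1)


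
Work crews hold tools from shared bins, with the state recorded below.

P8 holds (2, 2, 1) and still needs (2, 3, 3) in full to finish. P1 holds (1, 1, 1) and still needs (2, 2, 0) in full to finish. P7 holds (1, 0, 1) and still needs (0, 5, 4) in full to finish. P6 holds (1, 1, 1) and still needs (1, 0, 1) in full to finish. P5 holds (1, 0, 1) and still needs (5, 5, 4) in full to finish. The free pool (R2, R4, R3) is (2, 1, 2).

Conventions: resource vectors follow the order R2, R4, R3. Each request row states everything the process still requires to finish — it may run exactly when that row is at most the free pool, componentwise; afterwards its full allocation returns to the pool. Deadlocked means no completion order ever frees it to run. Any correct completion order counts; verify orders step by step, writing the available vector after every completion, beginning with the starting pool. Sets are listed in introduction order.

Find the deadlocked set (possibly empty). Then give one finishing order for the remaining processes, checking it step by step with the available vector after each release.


The deadlocked set is empty.
Key observation: no deadlock: P6 fits now, and the freed resources carry the rest through.
The rest can finish in the order P6, P1, P8, P5, P7. Check, step by step:
  pool = (2, 1, 2)
  P6 needs (1, 0, 1) <= (2, 1, 2) -> finishes; pool += (1, 1, 1) = (3, 2, 3)
  P1 needs (2, 2, 0) <= (3, 2, 3) -> finishes; pool += (1, 1, 1) = (4, 3, 4)
  P8 needs (2, 3, 3) <= (4, 3, 4) -> finishes; pool += (2, 2, 1) = (6, 5, 5)
  P5 needs (5, 5, 4) <= (6, 5, 5) -> finishes; pool += (1, 0, 1) = (7, 5, 6)
  P7 needs (0, 5, 4) <= (7, 5, 6) -> finishes; pool += (1, 0, 1) = (8, 5, 7)


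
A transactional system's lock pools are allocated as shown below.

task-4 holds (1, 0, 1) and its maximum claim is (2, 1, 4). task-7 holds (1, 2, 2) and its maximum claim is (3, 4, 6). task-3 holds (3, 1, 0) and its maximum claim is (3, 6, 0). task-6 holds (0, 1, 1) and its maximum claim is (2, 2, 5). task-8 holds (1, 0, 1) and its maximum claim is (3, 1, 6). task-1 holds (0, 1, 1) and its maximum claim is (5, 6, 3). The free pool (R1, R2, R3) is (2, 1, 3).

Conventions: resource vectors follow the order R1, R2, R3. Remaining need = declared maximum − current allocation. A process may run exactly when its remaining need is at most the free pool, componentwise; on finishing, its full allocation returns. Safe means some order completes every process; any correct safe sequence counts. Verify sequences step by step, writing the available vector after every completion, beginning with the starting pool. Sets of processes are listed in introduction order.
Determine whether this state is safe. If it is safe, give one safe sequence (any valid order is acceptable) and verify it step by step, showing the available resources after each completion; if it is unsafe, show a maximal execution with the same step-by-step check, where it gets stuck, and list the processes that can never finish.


UNSAFE — no complete ordering exists.
Key observation: once task-4, task-6, task-7, task-8 finish, the pool peaks at (5, 4, 8) — and every remaining process still needs more R2 than that.
Going as far as possible: task-4, task-6, task-7, task-8; after that, nothing fits. Verifying each step:
  pool = (2, 1, 3)
  task-4: need (1, 1, 3) fits (2, 1, 3); releases (1, 0, 1), pool now (3, 1, 4)
  task-6: need (2, 1, 4) fits (3, 1, 4); releases (0, 1, 1), pool now (3, 2, 5)
  task-7: need (2, 2, 4) fits (3, 2, 5); releases (1, 2, 2), pool now (4, 4, 7)
  task-8: need (2, 1, 5) fits (4, 4, 7); releases (1, 0, 1), pool now (5, 4, 8)
  task-3 still needs (0, 5, 0) but only (5, 4, 8) is free — short on R2
  task-1 still needs (5, 5, 2) but only (5, 4, 8) is free — short on R2
Permanently blocked: task-3 and task-1.


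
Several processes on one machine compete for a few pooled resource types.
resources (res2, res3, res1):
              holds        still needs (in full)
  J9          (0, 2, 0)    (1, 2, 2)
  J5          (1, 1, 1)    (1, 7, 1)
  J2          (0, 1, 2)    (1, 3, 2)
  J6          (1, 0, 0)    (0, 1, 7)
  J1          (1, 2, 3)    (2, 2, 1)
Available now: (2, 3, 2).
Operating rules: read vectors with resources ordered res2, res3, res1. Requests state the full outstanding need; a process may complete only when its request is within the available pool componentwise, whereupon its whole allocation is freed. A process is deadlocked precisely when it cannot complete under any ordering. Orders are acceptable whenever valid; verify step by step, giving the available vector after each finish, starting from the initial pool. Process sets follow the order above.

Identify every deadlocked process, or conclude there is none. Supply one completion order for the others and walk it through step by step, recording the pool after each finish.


No process is deadlocked.
Key observation: J2 leads a chain of completions in which each release enables another process.
A valid finishing order for the others: J2, J1, J9, J6, J5. Step-by-step check:
  pool = (2, 3, 2)
  run J2 (needs (1, 3, 2), free (2, 3, 2)); after release of (0, 1, 2) the pool is (2, 4, 4)
  run J1 (needs (2, 2, 1), free (2, 4, 4)); after release of (1, 2, 3) the pool is (3, 6, 7)
  run J9 (needs (1, 2, 2), free (3, 6, 7)); after release of (0, 2, 0) the pool is (3, 8, 7)
  run J6 (needs (0, 1, 7), free (3, 8, 7)); after release of (1, 0, 0) the pool is (4, 8, 7)
  run J5 (needs (1, 7, 1), free (4, 8, 7)); after release of (1, 1, 1) the pool is (5, 9, 8)


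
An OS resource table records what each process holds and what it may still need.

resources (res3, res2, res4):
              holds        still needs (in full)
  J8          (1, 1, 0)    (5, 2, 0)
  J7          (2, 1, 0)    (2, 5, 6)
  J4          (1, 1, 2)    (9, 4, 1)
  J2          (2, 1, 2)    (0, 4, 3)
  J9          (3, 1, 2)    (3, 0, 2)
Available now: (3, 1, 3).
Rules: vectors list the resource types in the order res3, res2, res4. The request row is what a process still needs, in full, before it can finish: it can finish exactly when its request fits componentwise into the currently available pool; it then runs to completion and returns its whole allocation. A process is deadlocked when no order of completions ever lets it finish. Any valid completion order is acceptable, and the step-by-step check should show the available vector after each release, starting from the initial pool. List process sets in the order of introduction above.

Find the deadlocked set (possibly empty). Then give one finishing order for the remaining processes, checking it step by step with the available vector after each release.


Deadlocked: J7, J4 and J2.
Key observation: once J9, J8 finish, the pool peaks at (7, 3, 5) — and every remaining process still needs more res2 than that.
One completion order for the rest: J9, J8. Check, step by step:
  pool = (3, 1, 3)
  run J9 (needs (3, 0, 2), free (3, 1, 3)); after release of (3, 1, 2) the pool is (6, 2, 5)
  run J8 (needs (5, 2, 0), free (6, 2, 5)); after release of (1, 1, 0) the pool is (7, 3, 5)
The blocked processes can never fit:
  blocked: J7 wants (2, 5, 6), pool (7, 3, 5) — not enough res2 and res4
  blocked: J4 wants (9, 4, 1), pool (7, 3, 5) — not enough res3 and res2
  blocked: J2 wants (0, 4, 3), pool (7, 3, 5) — not enough res2


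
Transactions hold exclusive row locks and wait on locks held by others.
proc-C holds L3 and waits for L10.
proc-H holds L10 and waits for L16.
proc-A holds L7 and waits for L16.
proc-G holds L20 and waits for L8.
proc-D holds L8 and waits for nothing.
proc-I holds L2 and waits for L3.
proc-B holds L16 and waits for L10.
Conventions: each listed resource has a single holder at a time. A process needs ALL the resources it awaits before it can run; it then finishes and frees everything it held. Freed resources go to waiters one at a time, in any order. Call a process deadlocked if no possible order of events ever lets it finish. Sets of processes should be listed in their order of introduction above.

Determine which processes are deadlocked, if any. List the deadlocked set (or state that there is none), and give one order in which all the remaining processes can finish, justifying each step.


Deadlocked set: proc-C, proc-H, proc-A, proc-I and proc-B.
Key observation: the wait chain closes on itself along proc-H -> proc-B -> proc-H; proc-C, proc-A and proc-I wait into the deadlock from upstream.
The rest can finish in the order proc-D, proc-G.
Step-by-step check:
  proc-D: no waits; runs immediately, freeing L8
  proc-G: everything it awaited (L8) is free; runs, freeing L20


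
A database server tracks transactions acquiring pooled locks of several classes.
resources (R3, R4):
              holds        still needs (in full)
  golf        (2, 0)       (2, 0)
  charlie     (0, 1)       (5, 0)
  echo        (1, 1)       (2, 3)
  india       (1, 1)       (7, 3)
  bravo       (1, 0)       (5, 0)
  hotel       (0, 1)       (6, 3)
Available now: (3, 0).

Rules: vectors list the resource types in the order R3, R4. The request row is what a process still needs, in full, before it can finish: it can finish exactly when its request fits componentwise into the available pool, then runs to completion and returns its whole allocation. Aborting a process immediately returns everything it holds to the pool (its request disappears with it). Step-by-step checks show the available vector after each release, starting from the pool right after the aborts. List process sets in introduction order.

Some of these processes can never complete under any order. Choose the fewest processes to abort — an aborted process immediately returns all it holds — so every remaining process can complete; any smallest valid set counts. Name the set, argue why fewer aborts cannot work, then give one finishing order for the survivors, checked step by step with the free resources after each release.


Abort echo and india.
Key observation: no ordering could ever have run hotel before the abort of echo and india; with (2, 2) back in the pool it fits at step 3.
Minimality, checking each single-abort alternative: golf alone leaves echo blocked (short on R4); charlie alone leaves echo blocked (short on R4); echo alone leaves india blocked (short on R4); india alone leaves echo blocked (short on R4); bravo alone leaves echo blocked (short on R4); hotel alone leaves echo blocked (short on R4).
The survivors complete as bravo, charlie, hotel, golf. Verifying each step (starting from the post-abort pool):
  pool = (5, 2)
  bravo needs (5, 0) <= (5, 2) -> finishes; pool += (1, 0) = (6, 2)
  charlie needs (5, 0) <= (6, 2) -> finishes; pool += (0, 1) = (6, 3)
  hotel needs (6, 3) <= (6, 3) -> finishes; pool += (0, 1) = (6, 4)
  golf needs (2, 0) <= (6, 4) -> finishes; pool += (2, 0) = (8, 4)
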